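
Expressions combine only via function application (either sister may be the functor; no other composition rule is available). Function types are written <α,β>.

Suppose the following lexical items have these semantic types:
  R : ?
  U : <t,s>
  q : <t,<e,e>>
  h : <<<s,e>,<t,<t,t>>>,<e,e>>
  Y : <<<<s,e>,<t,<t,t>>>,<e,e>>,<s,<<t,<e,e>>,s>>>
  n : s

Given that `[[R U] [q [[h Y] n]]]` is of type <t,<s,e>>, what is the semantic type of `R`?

For [[R U] [q [[h Y] n]]] to have type <t,<s,e>> with [q [[h Y] n]] of type s, [R U] must be the function: [R U] : <s,<t,<s,e>>>.
For [R U] to have type <s,<t,<s,e>>> with U of type <t,s>, R must be the function: R : <<t,s>,<s,<t,<s,e>>>>.

<<t,s>,<s,<t,<s,e>>>>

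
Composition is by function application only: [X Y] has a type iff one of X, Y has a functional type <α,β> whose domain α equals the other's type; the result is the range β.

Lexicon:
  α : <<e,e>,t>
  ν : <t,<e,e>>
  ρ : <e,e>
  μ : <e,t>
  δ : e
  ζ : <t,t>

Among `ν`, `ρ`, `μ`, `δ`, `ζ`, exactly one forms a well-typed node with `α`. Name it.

ρ

ν : <t,<e,e>> — does not combine with α.
ρ — combines: α : <<e,e>,t> takes ρ : <e,e> as argument, giving t.
μ : <e,t> — does not combine with α.
δ : e — does not combine with α.
ζ : <t,t> — does not combine with α.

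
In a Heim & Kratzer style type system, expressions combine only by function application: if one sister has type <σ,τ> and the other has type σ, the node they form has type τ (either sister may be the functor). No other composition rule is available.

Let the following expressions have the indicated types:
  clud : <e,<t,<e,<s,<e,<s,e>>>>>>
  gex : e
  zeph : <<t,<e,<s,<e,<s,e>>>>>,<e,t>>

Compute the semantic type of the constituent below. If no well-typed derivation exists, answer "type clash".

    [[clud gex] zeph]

<e,t>

[clud gex]: functor clud : <e,<t,<e,<s,<e,<s,e>>>>>>, argument gex : e; result <t,<e,<s,<e,<s,e>>>>>.
[[clud gex] zeph]: functor zeph : <<t,<e,<s,<e,<s,e>>>>>,<e,t>>, argument [clud gex] : <t,<e,<s,<e,<s,e>>>>>; result <e,t>.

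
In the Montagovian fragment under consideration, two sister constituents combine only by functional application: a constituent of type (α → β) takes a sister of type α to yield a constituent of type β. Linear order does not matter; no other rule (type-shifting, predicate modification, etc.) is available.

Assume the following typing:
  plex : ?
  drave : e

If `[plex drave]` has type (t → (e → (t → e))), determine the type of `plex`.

(e → (t → (e → (t → e))))

[plex drave] must have type (t → (e → (t → e))). The sister drave has type e; that is not a function onto (t → (e → (t → e))), so plex must be the functor, of type (e → (t → (e → (t → e)))).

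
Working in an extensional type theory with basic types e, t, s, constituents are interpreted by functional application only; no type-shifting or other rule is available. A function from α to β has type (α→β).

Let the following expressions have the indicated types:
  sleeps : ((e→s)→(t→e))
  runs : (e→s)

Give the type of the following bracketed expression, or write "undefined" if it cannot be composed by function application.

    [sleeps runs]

[sleeps runs]: sleeps is ((e→s)→(t→e)), runs is (e→s); result (t→e).

(t→e)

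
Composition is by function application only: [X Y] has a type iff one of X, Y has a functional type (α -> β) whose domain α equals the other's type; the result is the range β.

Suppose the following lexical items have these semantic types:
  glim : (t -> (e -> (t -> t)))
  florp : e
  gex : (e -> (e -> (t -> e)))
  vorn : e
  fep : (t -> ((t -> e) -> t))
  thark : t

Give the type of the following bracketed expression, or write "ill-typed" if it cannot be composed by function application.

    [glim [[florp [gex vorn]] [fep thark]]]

(e -> (t -> t))

[gex vorn]: gex is (e -> (e -> (t -> e))), vorn is e; result (e -> (t -> e)).
[florp [gex vorn]]: [gex vorn] is (e -> (t -> e)), florp is e; result (t -> e).
[fep thark]: fep is (t -> ((t -> e) -> t)), thark is t; result ((t -> e) -> t).
[[florp [gex vorn]] [fep thark]]: [fep thark] is ((t -> e) -> t), [florp [gex vorn]] is (t -> e); result t.
[glim [[florp [gex vorn]] [fep thark]]]: glim is (t -> (e -> (t -> t))), [[florp [gex vorn]] [fep thark]] is t; result (e -> (t -> t)).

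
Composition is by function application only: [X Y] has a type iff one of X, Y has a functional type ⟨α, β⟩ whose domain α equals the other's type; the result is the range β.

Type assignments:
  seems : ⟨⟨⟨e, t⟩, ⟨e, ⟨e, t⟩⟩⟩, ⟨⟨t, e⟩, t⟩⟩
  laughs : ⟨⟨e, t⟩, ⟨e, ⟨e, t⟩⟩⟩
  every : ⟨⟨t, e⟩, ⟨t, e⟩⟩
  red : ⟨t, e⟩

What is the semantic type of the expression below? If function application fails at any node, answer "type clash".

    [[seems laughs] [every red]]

t

[seems laughs]: functor seems : ⟨⟨⟨e, t⟩, ⟨e, ⟨e, t⟩⟩⟩, ⟨⟨t, e⟩, t⟩⟩, argument laughs : ⟨⟨e, t⟩, ⟨e, ⟨e, t⟩⟩⟩; result ⟨⟨t, e⟩, t⟩.
[every red]: functor every : ⟨⟨t, e⟩, ⟨t, e⟩⟩, argument red : ⟨t, e⟩; result ⟨t, e⟩.
[[seems laughs] [every red]]: functor [seems laughs] : ⟨⟨t, e⟩, t⟩, argument [every red] : ⟨t, e⟩; result t.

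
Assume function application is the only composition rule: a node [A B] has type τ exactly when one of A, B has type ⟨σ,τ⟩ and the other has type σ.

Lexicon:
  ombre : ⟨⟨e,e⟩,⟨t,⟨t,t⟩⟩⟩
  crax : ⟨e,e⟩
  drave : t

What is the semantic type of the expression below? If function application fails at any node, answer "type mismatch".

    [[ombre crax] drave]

⟨t,t⟩

[ombre crax]: ⟨⟨e,e⟩,⟨t,⟨t,t⟩⟩⟩ applied to ⟨e,e⟩ yields ⟨t,⟨t,t⟩⟩.
[[ombre crax] drave]: ⟨t,⟨t,t⟩⟩ applied to t yields ⟨t,t⟩.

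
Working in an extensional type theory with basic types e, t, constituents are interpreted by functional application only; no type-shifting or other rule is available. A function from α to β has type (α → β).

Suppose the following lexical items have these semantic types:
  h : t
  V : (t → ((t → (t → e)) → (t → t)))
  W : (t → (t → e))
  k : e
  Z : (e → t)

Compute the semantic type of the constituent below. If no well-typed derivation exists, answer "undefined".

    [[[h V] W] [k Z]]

t

[h V]: functor V : (t → ((t → (t → e)) → (t → t))), argument h : t; result ((t → (t → e)) → (t → t)).
[[h V] W]: functor [h V] : ((t → (t → e)) → (t → t)), argument W : (t → (t → e)); result (t → t).
[k Z]: functor Z : (e → t), argument k : e; result t.
[[[h V] W] [k Z]]: functor [[h V] W] : (t → t), argument [k Z] : t; result t.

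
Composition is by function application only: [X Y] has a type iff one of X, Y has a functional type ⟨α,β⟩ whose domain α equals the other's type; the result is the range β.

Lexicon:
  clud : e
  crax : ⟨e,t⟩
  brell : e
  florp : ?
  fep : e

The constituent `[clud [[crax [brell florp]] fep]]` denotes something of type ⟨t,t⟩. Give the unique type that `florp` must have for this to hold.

[clud [[crax [brell florp]] fep]] must have type ⟨t,t⟩. The sister clud has type e; that is not a function onto ⟨t,t⟩, so [[crax [brell florp]] fep] must be the functor, of type ⟨e,⟨t,t⟩⟩.
[[crax [brell florp]] fep] must have type ⟨e,⟨t,t⟩⟩. The sister fep has type e; that is not a function onto ⟨e,⟨t,t⟩⟩, so [crax [brell florp]] must be the functor, of type ⟨e,⟨e,⟨t,t⟩⟩⟩.
[crax [brell florp]] must have type ⟨e,⟨e,⟨t,t⟩⟩⟩. The sister crax has type ⟨e,t⟩; that is not a function onto ⟨e,⟨e,⟨t,t⟩⟩⟩, so [brell florp] must be the functor, of type ⟨⟨e,t⟩,⟨e,⟨e,⟨t,t⟩⟩⟩⟩.
[brell florp] must have type ⟨⟨e,t⟩,⟨e,⟨e,⟨t,t⟩⟩⟩⟩. The sister brell has type e; that is not a function onto ⟨⟨e,t⟩,⟨e,⟨e,⟨t,t⟩⟩⟩⟩, so florp must be the functor, of type ⟨e,⟨⟨e,t⟩,⟨e,⟨e,⟨t,t⟩⟩⟩⟩⟩.

⟨e,⟨⟨e,t⟩,⟨e,⟨e,⟨t,t⟩⟩⟩⟩⟩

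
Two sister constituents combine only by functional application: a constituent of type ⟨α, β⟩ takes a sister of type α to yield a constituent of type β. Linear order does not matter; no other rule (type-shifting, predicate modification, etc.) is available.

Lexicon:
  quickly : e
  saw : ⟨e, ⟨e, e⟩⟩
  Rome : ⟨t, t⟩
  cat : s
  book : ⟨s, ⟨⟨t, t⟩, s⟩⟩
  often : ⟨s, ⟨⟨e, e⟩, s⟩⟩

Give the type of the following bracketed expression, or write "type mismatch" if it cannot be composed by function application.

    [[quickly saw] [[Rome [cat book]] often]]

[quickly saw] — saw of type ⟨e, ⟨e, e⟩⟩ combines with quickly of type e: type ⟨e, e⟩.
[cat book] — book of type ⟨s, ⟨⟨t, t⟩, s⟩⟩ combines with cat of type s: type ⟨⟨t, t⟩, s⟩.
[Rome [cat book]] — [cat book] of type ⟨⟨t, t⟩, s⟩ combines with Rome of type ⟨t, t⟩: type s.
[[Rome [cat book]] often] — often of type ⟨s, ⟨⟨e, e⟩, s⟩⟩ combines with [Rome [cat book]] of type s: type ⟨⟨e, e⟩, s⟩.
[[quickly saw] [[Rome [cat book]] often]] — [[Rome [cat book]] often] of type ⟨⟨e, e⟩, s⟩ combines with [quickly saw] of type ⟨e, e⟩: type s.

s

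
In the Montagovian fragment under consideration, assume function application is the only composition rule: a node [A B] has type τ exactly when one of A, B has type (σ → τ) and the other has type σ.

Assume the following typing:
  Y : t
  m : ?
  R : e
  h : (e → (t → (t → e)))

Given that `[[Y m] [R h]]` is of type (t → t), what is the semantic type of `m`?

(t → ((t → (t → e)) → (t → t)))

For [[Y m] [R h]] to have type (t → t) with [R h] of type (t → (t → e)), [Y m] must be the function: [Y m] : ((t → (t → e)) → (t → t)).
For [Y m] to have type ((t → (t → e)) → (t → t)) with Y of type t, m must be the function: m : (t → ((t → (t → e)) → (t → t))).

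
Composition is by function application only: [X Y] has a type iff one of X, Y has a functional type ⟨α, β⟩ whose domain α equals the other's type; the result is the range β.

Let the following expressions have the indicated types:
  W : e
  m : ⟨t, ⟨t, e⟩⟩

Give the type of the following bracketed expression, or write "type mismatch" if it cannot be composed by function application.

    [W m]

type mismatch

[W m]: e with ⟨t, ⟨t, e⟩⟩ — neither is a function whose domain matches the other; composition fails here.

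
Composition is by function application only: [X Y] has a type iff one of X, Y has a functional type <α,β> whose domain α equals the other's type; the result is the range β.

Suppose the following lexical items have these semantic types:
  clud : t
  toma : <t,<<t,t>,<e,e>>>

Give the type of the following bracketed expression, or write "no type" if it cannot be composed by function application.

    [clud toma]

[clud toma] — toma of type <t,<<t,t>,<e,e>>> combines with clud of type t: type <<t,t>,<e,e>>.

<<t,t>,<e,e>>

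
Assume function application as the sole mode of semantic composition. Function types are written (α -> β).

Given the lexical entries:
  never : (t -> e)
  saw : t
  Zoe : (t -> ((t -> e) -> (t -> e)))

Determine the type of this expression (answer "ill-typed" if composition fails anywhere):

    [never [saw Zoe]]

[saw Zoe]: Zoe is (t -> ((t -> e) -> (t -> e))), saw is t; result ((t -> e) -> (t -> e)).
[never [saw Zoe]]: [saw Zoe] is ((t -> e) -> (t -> e)), never is (t -> e); result (t -> e).

(t -> e)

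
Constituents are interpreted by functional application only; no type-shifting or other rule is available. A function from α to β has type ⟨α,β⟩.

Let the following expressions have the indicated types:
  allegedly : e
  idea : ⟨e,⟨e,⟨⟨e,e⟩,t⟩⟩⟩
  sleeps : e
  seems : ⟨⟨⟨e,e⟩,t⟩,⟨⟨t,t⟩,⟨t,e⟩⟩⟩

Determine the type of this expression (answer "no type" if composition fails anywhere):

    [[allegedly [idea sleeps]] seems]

⟨⟨t,t⟩,⟨t,e⟩⟩

At [idea sleeps], idea : ⟨e,⟨e,⟨⟨e,e⟩,t⟩⟩⟩ takes sleeps : e, giving ⟨e,⟨⟨e,e⟩,t⟩⟩.
At [allegedly [idea sleeps]], [idea sleeps] : ⟨e,⟨⟨e,e⟩,t⟩⟩ takes allegedly : e, giving ⟨⟨e,e⟩,t⟩.
At [[allegedly [idea sleeps]] seems], seems : ⟨⟨⟨e,e⟩,t⟩,⟨⟨t,t⟩,⟨t,e⟩⟩⟩ takes [allegedly [idea sleeps]] : ⟨⟨e,e⟩,t⟩, giving ⟨⟨t,t⟩,⟨t,e⟩⟩.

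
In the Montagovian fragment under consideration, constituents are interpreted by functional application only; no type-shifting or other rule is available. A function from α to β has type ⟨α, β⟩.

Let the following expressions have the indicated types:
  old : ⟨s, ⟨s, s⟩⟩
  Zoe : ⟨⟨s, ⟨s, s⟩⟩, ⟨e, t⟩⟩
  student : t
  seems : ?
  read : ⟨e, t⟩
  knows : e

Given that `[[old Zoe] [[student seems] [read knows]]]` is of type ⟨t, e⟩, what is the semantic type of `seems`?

⟨t, ⟨t, ⟨⟨e, t⟩, ⟨t, e⟩⟩⟩⟩

For [[old Zoe] [[student seems] [read knows]]] to have type ⟨t, e⟩ with [old Zoe] of type ⟨e, t⟩, [[student seems] [read knows]] must be the function: [[student seems] [read knows]] : ⟨⟨e, t⟩, ⟨t, e⟩⟩.
For [[student seems] [read knows]] to have type ⟨⟨e, t⟩, ⟨t, e⟩⟩ with [read knows] of type t, [student seems] must be the function: [student seems] : ⟨t, ⟨⟨e, t⟩, ⟨t, e⟩⟩⟩.
For [student seems] to have type ⟨t, ⟨⟨e, t⟩, ⟨t, e⟩⟩⟩ with student of type t, seems must be the function: seems : ⟨t, ⟨t, ⟨⟨e, t⟩, ⟨t, e⟩⟩⟩⟩.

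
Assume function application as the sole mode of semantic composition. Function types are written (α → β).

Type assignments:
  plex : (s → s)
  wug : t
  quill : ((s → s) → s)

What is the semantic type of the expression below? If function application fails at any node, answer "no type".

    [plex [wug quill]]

no type

At [wug quill]: neither t nor ((s → s) → s) can take the other as argument; the node is ill-typed.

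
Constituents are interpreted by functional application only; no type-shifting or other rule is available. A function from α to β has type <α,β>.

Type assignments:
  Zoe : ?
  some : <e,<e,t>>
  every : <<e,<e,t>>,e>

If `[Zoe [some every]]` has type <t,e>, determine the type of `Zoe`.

[Zoe [some every]] is required to be <t,e>. [some every] : e cannot yield <t,e> as functor, so Zoe : <e,<t,e>>.

<e,<t,e>>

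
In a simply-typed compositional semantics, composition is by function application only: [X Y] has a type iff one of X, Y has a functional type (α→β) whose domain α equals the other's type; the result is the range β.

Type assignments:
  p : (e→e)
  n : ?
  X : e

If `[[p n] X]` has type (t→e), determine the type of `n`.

((e→e)→(e→(t→e)))

For [[p n] X] to have type (t→e) with X of type e, [p n] must be the function: [p n] : (e→(t→e)).
For [p n] to have type (e→(t→e)) with p of type (e→e), n must be the function: n : ((e→e)→(e→(t→e))).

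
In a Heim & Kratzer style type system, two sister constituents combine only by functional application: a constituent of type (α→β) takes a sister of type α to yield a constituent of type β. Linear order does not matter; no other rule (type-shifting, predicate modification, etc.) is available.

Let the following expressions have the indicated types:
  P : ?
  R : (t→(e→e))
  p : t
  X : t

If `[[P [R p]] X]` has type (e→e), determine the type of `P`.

[[P [R p]] X] is required to be (e→e). X : t cannot yield (e→e) as functor, so [P [R p]] : (t→(e→e)).
[P [R p]] is required to be (t→(e→e)). [R p] : (e→e) cannot yield (t→(e→e)) as functor, so P : ((e→e)→(t→(e→e))).

((e→e)→(t→(e→e)))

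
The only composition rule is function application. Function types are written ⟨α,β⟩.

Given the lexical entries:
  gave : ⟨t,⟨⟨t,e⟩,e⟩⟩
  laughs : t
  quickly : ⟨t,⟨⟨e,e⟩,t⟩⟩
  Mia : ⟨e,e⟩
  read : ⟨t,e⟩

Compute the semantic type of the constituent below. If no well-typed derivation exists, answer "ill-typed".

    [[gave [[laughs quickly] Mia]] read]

e

[laughs quickly]: ⟨t,⟨⟨e,e⟩,t⟩⟩ applied to t yields ⟨⟨e,e⟩,t⟩.
[[laughs quickly] Mia]: ⟨⟨e,e⟩,t⟩ applied to ⟨e,e⟩ yields t.
[gave [[laughs quickly] Mia]]: ⟨t,⟨⟨t,e⟩,e⟩⟩ applied to t yields ⟨⟨t,e⟩,e⟩.
[[gave [[laughs quickly] Mia]] read]: ⟨⟨t,e⟩,e⟩ applied to ⟨t,e⟩ yields e.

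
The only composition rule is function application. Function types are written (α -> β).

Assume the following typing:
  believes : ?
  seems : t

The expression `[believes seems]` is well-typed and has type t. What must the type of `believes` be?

(t -> t)

For [believes seems] to have type t with seems of type t, believes must be the function: believes : (t -> t).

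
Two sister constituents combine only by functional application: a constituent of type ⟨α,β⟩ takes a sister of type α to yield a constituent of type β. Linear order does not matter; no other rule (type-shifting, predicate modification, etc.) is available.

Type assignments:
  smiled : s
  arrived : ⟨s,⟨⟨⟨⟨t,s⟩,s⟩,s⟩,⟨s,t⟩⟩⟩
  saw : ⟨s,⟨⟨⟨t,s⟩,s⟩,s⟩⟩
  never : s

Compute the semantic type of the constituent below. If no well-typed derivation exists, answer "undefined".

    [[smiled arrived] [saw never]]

⟨s,t⟩

[smiled arrived]: functor arrived : ⟨s,⟨⟨⟨⟨t,s⟩,s⟩,s⟩,⟨s,t⟩⟩⟩, argument smiled : s; result ⟨⟨⟨⟨t,s⟩,s⟩,s⟩,⟨s,t⟩⟩.
[saw never]: functor saw : ⟨s,⟨⟨⟨t,s⟩,s⟩,s⟩⟩, argument never : s; result ⟨⟨⟨t,s⟩,s⟩,s⟩.
[[smiled arrived] [saw never]]: functor [smiled arrived] : ⟨⟨⟨⟨t,s⟩,s⟩,s⟩,⟨s,t⟩⟩, argument [saw never] : ⟨⟨⟨t,s⟩,s⟩,s⟩; result ⟨s,t⟩.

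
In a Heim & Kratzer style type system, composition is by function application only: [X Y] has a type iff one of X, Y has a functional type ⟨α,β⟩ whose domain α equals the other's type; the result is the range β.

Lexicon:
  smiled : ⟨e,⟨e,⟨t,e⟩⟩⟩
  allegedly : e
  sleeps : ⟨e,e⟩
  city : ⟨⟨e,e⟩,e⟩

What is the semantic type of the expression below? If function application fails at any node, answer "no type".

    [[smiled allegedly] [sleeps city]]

[smiled allegedly]: smiled is ⟨e,⟨e,⟨t,e⟩⟩⟩, allegedly is e; result ⟨e,⟨t,e⟩⟩.
[sleeps city]: city is ⟨⟨e,e⟩,e⟩, sleeps is ⟨e,e⟩; result e.
[[smiled allegedly] [sleeps city]]: [smiled allegedly] is ⟨e,⟨t,e⟩⟩, [sleeps city] is e; result ⟨t,e⟩.

⟨t,e⟩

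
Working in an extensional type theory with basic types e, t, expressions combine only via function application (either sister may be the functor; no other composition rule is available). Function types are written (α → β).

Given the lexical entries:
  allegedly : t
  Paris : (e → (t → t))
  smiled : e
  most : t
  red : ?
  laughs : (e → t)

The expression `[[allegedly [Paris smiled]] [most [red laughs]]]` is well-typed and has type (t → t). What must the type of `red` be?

((e → t) → (t → (t → (t → t))))

[[allegedly [Paris smiled]] [most [red laughs]]] is required to be (t → t). [allegedly [Paris smiled]] : t cannot yield (t → t) as functor, so [most [red laughs]] : (t → (t → t)).
[most [red laughs]] is required to be (t → (t → t)). most : t cannot yield (t → (t → t)) as functor, so [red laughs] : (t → (t → (t → t))).
[red laughs] is required to be (t → (t → (t → t))). laughs : (e → t) cannot yield (t → (t → (t → t))) as functor, so red : ((e → t) → (t → (t → (t → t)))).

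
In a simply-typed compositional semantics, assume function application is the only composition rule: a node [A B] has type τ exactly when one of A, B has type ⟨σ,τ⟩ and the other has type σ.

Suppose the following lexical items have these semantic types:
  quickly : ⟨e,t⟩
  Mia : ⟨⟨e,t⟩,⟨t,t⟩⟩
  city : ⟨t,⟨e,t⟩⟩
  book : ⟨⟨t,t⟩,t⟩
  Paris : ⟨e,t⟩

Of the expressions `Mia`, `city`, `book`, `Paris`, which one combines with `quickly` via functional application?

Mia

Mia — combines: Mia : ⟨⟨e,t⟩,⟨t,t⟩⟩ takes quickly : ⟨e,t⟩ as argument, giving ⟨t,t⟩.
city : ⟨t,⟨e,t⟩⟩ — neither side's domain matches the other.
book : ⟨⟨t,t⟩,t⟩ — neither side's domain matches the other.
Paris : ⟨e,t⟩ — neither side's domain matches the other.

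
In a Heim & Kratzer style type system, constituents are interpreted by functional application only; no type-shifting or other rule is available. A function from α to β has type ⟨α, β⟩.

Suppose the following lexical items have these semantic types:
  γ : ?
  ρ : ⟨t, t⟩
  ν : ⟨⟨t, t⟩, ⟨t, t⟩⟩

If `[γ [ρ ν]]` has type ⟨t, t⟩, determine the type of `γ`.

[γ [ρ ν]] is required to be ⟨t, t⟩. [ρ ν] : ⟨t, t⟩ cannot yield ⟨t, t⟩ as functor, so γ : ⟨⟨t, t⟩, ⟨t, t⟩⟩.

⟨⟨t, t⟩, ⟨t, t⟩⟩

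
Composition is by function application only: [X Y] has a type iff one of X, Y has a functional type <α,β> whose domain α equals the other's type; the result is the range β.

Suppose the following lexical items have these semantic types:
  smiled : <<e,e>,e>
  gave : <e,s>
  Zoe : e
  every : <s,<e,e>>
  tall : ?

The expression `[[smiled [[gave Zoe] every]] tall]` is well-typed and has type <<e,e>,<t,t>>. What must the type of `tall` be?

<e,<<e,e>,<t,t>>>

For [[smiled [[gave Zoe] every]] tall] to have type <<e,e>,<t,t>> with [smiled [[gave Zoe] every]] of type e, tall must be the function: tall : <e,<<e,e>,<t,t>>>.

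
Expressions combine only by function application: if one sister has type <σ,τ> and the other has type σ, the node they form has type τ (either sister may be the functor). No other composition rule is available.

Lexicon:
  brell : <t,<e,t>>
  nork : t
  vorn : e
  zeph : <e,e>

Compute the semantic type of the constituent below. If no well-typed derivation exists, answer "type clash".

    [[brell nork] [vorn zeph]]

t

[brell nork]: <t,<e,t>> applied to t yields <e,t>.
[vorn zeph]: <e,e> applied to e yields e.
[[brell nork] [vorn zeph]]: <e,t> applied to e yields t.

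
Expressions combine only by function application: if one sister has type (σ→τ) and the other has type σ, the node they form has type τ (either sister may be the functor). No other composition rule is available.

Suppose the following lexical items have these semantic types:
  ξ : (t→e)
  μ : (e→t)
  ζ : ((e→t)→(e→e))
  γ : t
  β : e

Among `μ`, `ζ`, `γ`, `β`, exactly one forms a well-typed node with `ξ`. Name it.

γ

μ : (e→t) — does not combine with ξ.
ζ : ((e→t)→(e→e)) — does not combine with ξ.
γ — combines: ξ : (t→e) takes γ : t as argument, giving e.
β : e — does not combine with ξ.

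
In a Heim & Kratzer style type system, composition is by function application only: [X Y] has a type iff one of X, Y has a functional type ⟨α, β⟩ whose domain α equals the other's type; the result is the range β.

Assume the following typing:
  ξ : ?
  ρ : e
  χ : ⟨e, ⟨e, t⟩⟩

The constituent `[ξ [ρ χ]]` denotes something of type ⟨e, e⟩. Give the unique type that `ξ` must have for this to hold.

⟨⟨e, t⟩, ⟨e, e⟩⟩

For [ξ [ρ χ]] to have type ⟨e, e⟩ with [ρ χ] of type ⟨e, t⟩, ξ must be the function: ξ : ⟨⟨e, t⟩, ⟨e, e⟩⟩.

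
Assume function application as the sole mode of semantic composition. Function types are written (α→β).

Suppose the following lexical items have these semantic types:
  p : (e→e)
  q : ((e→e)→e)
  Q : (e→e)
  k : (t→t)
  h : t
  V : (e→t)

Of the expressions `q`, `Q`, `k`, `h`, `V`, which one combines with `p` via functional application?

q

q — combines: q : ((e→e)→e) takes p : (e→e) as argument, giving e.
Q : (e→e) — neither side's domain matches the other.
k : (t→t) — neither side's domain matches the other.
h : t — neither side's domain matches the other.
V : (e→t) — neither side's domain matches the other.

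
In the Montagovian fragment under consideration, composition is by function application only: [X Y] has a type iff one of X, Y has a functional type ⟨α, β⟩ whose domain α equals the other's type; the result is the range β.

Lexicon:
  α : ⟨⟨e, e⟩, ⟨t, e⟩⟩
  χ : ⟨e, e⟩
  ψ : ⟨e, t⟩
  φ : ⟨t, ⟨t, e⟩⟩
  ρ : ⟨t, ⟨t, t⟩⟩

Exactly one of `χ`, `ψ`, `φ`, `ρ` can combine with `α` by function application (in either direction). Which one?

χ

χ — combines: α : ⟨⟨e, e⟩, ⟨t, e⟩⟩ takes χ : ⟨e, e⟩ as argument, giving ⟨t, e⟩.
ψ : ⟨e, t⟩ — no; α wants ⟨e, e⟩, and ψ wants e.
φ : ⟨t, ⟨t, e⟩⟩ — no; α wants ⟨e, e⟩, and φ wants t.
ρ : ⟨t, ⟨t, t⟩⟩ — no; α wants ⟨e, e⟩, and ρ wants t.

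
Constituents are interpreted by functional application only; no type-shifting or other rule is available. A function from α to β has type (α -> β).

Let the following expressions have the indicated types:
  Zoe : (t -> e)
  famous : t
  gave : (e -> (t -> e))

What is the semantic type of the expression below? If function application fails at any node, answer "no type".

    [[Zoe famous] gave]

[Zoe famous]: functor Zoe : (t -> e), argument famous : t; result e.
[[Zoe famous] gave]: functor gave : (e -> (t -> e)), argument [Zoe famous] : e; result (t -> e).

(t -> e)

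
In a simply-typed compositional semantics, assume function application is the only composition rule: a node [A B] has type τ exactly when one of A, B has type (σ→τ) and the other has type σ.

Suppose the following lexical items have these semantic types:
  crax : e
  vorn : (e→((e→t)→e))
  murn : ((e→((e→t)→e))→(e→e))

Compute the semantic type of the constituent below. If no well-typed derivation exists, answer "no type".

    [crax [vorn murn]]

e

[vorn murn] — murn of type ((e→((e→t)→e))→(e→e)) combines with vorn of type (e→((e→t)→e)): type (e→e).
[crax [vorn murn]] — [vorn murn] of type (e→e) combines with crax of type e: type e.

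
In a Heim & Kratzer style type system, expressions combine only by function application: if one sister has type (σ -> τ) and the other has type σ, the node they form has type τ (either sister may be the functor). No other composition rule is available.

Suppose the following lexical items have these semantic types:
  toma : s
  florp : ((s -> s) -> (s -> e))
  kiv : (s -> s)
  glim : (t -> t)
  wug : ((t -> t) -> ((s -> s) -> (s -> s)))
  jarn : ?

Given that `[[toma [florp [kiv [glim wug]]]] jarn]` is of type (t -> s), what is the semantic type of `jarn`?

(e -> (t -> s))

[[toma [florp [kiv [glim wug]]]] jarn] is required to be (t -> s). [toma [florp [kiv [glim wug]]]] : e cannot yield (t -> s) as functor, so jarn : (e -> (t -> s)).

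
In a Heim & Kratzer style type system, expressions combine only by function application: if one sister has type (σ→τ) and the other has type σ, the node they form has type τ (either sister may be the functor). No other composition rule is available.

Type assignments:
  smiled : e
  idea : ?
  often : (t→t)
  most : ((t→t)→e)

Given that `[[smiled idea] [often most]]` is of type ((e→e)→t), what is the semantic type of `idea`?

At [[smiled idea] [often most]] (required: ((e→e)→t)): [often most] is e, which is not a function with range ((e→e)→t); hence [smiled idea] is the functor — type (e→((e→e)→t)).
At [smiled idea] (required: (e→((e→e)→t))): smiled is e, which is not a function with range (e→((e→e)→t)); hence idea is the functor — type (e→(e→((e→e)→t))).

(e→(e→((e→e)→t)))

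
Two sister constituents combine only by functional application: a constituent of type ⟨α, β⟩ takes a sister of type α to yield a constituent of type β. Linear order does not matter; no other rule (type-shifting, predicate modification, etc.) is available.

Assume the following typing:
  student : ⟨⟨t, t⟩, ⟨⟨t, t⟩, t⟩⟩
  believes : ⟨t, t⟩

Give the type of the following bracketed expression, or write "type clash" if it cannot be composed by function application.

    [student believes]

[student believes]: ⟨⟨t, t⟩, ⟨⟨t, t⟩, t⟩⟩ applied to ⟨t, t⟩ yields ⟨⟨t, t⟩, t⟩.

⟨⟨t, t⟩, t⟩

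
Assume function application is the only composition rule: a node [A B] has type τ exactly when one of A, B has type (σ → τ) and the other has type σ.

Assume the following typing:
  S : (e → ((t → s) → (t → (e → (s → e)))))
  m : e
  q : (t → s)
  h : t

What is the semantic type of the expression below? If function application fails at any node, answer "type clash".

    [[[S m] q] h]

(e → (s → e))

[S m]: functor S : (e → ((t → s) → (t → (e → (s → e))))), argument m : e; result ((t → s) → (t → (e → (s → e)))).
[[S m] q]: functor [S m] : ((t → s) → (t → (e → (s → e)))), argument q : (t → s); result (t → (e → (s → e))).
[[[S m] q] h]: functor [[S m] q] : (t → (e → (s → e))), argument h : t; result (e → (s → e)).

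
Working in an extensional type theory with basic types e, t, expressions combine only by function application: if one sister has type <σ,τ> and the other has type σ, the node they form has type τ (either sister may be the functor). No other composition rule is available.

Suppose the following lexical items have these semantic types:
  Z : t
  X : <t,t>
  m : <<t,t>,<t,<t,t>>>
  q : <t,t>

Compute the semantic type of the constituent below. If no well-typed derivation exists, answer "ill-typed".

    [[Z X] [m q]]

<t,t>

[Z X]: <t,t> applied to t yields t.
[m q]: <<t,t>,<t,<t,t>>> applied to <t,t> yields <t,<t,t>>.
[[Z X] [m q]]: <t,<t,t>> applied to t yields <t,t>.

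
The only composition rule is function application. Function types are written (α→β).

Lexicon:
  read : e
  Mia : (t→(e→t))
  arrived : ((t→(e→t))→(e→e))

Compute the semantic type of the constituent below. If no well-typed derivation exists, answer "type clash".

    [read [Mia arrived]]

e

[Mia arrived]: functor arrived : ((t→(e→t))→(e→e)), argument Mia : (t→(e→t)); result (e→e).
[read [Mia arrived]]: functor [Mia arrived] : (e→e), argument read : e; result e.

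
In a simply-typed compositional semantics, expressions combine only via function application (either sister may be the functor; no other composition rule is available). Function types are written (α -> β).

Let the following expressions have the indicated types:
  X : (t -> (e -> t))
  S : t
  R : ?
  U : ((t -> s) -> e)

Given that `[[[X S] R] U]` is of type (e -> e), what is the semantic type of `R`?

For [[[X S] R] U] to have type (e -> e) with U of type ((t -> s) -> e), [[X S] R] must be the function: [[X S] R] : (((t -> s) -> e) -> (e -> e)).
For [[X S] R] to have type (((t -> s) -> e) -> (e -> e)) with [X S] of type (e -> t), R must be the function: R : ((e -> t) -> (((t -> s) -> e) -> (e -> e))).

((e -> t) -> (((t -> s) -> e) -> (e -> e)))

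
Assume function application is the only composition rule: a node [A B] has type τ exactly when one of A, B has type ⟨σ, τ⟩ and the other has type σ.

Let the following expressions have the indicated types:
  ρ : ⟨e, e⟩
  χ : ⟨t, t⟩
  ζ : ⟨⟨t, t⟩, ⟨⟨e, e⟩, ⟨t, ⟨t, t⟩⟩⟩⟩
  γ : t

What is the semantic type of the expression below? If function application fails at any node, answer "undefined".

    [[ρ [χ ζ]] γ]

⟨t, t⟩

[χ ζ]: ζ is ⟨⟨t, t⟩, ⟨⟨e, e⟩, ⟨t, ⟨t, t⟩⟩⟩⟩, χ is ⟨t, t⟩; result ⟨⟨e, e⟩, ⟨t, ⟨t, t⟩⟩⟩.
[ρ [χ ζ]]: [χ ζ] is ⟨⟨e, e⟩, ⟨t, ⟨t, t⟩⟩⟩, ρ is ⟨e, e⟩; result ⟨t, ⟨t, t⟩⟩.
[[ρ [χ ζ]] γ]: [ρ [χ ζ]] is ⟨t, ⟨t, t⟩⟩, γ is t; result ⟨t, t⟩.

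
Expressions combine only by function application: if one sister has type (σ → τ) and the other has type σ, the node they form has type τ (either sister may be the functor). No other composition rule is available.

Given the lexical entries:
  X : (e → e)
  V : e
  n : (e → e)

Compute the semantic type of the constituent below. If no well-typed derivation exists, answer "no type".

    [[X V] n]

e

[X V] — X of type (e → e) combines with V of type e: type e.
[[X V] n] — n of type (e → e) combines with [X V] of type e: type e.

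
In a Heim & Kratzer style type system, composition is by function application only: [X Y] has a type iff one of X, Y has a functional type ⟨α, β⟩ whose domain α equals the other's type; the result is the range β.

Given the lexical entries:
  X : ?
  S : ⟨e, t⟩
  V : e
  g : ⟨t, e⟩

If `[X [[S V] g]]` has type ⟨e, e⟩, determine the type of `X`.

⟨e, ⟨e, e⟩⟩

For [X [[S V] g]] to have type ⟨e, e⟩ with [[S V] g] of type e, X must be the function: X : ⟨e, ⟨e, e⟩⟩.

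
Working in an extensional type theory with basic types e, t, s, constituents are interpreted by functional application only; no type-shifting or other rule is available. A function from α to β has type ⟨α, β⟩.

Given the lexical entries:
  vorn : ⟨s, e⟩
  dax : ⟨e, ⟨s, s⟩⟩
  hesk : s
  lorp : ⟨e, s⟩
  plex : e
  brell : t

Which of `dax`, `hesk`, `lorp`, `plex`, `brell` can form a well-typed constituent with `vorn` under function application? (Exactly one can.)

hesk

dax : ⟨e, ⟨s, s⟩⟩ — neither side's domain matches the other.
hesk — combines: vorn : ⟨s, e⟩ takes hesk : s as argument, giving e.
lorp : ⟨e, s⟩ — neither side's domain matches the other.
plex : e — neither side's domain matches the other.
brell : t — neither side's domain matches the other.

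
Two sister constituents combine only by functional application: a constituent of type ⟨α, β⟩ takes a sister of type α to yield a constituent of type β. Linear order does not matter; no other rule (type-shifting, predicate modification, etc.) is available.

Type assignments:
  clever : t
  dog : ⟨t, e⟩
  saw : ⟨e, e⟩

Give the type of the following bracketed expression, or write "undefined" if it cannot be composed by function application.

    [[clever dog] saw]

[clever dog]: ⟨t, e⟩ applied to t yields e.
[[clever dog] saw]: ⟨e, e⟩ applied to e yields e.

e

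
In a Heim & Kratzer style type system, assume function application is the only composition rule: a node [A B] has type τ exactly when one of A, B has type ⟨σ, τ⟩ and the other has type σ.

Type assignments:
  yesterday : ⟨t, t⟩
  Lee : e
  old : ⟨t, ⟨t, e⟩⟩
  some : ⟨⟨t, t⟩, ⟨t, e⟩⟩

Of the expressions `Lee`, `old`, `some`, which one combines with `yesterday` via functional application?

Lee : e — neither side's domain matches the other.
old : ⟨t, ⟨t, e⟩⟩ — neither side's domain matches the other.
some — combines: some : ⟨⟨t, t⟩, ⟨t, e⟩⟩ takes yesterday : ⟨t, t⟩ as argument, giving ⟨t, e⟩.

some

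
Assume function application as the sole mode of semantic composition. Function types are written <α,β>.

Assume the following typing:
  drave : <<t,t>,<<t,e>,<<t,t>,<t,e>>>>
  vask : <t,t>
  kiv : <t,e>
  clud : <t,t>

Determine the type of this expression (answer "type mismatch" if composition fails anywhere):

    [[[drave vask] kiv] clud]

At [drave vask], drave : <<t,t>,<<t,e>,<<t,t>,<t,e>>>> takes vask : <t,t>, giving <<t,e>,<<t,t>,<t,e>>>.
At [[drave vask] kiv], [drave vask] : <<t,e>,<<t,t>,<t,e>>> takes kiv : <t,e>, giving <<t,t>,<t,e>>.
At [[[drave vask] kiv] clud], [[drave vask] kiv] : <<t,t>,<t,e>> takes clud : <t,t>, giving <t,e>.

<t,e>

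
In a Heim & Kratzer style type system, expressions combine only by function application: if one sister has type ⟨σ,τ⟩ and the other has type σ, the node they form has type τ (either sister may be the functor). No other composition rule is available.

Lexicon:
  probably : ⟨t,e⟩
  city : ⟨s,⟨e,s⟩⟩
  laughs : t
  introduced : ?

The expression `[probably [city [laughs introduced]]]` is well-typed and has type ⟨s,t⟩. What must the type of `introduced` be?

⟨t,⟨⟨s,⟨e,s⟩⟩,⟨⟨t,e⟩,⟨s,t⟩⟩⟩⟩

[probably [city [laughs introduced]]] must have type ⟨s,t⟩. The sister probably has type ⟨t,e⟩; that is not a function onto ⟨s,t⟩, so [city [laughs introduced]] must be the functor, of type ⟨⟨t,e⟩,⟨s,t⟩⟩.
[city [laughs introduced]] must have type ⟨⟨t,e⟩,⟨s,t⟩⟩. The sister city has type ⟨s,⟨e,s⟩⟩; that is not a function onto ⟨⟨t,e⟩,⟨s,t⟩⟩, so [laughs introduced] must be the functor, of type ⟨⟨s,⟨e,s⟩⟩,⟨⟨t,e⟩,⟨s,t⟩⟩⟩.
[laughs introduced] must have type ⟨⟨s,⟨e,s⟩⟩,⟨⟨t,e⟩,⟨s,t⟩⟩⟩. The sister laughs has type t; that is not a function onto ⟨⟨s,⟨e,s⟩⟩,⟨⟨t,e⟩,⟨s,t⟩⟩⟩, so introduced must be the functor, of type ⟨t,⟨⟨s,⟨e,s⟩⟩,⟨⟨t,e⟩,⟨s,t⟩⟩⟩⟩.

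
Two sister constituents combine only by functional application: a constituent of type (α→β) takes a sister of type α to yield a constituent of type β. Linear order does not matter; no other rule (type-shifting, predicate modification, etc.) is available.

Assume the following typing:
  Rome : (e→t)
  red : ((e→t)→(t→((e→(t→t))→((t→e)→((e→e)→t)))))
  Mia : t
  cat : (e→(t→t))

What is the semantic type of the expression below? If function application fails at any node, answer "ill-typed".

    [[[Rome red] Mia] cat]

((t→e)→((e→e)→t))

[Rome red]: functor red : ((e→t)→(t→((e→(t→t))→((t→e)→((e→e)→t))))), argument Rome : (e→t); result (t→((e→(t→t))→((t→e)→((e→e)→t)))).
[[Rome red] Mia]: functor [Rome red] : (t→((e→(t→t))→((t→e)→((e→e)→t)))), argument Mia : t; result ((e→(t→t))→((t→e)→((e→e)→t))).
[[[Rome red] Mia] cat]: functor [[Rome red] Mia] : ((e→(t→t))→((t→e)→((e→e)→t))), argument cat : (e→(t→t)); result ((t→e)→((e→e)→t)).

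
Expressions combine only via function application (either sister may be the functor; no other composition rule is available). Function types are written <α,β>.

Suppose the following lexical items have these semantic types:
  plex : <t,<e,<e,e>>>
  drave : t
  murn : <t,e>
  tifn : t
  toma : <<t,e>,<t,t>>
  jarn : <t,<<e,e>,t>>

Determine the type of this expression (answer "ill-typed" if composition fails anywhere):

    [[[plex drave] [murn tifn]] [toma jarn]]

[plex drave]: plex is <t,<e,<e,e>>>, drave is t; result <e,<e,e>>.
[murn tifn]: murn is <t,e>, tifn is t; result e.
[[plex drave] [murn tifn]]: [plex drave] is <e,<e,e>>, [murn tifn] is e; result <e,e>.
[toma jarn]: <<t,e>,<t,t>> with <t,<<e,e>,t>> — neither is a function whose domain matches the other; composition fails here.

ill-typed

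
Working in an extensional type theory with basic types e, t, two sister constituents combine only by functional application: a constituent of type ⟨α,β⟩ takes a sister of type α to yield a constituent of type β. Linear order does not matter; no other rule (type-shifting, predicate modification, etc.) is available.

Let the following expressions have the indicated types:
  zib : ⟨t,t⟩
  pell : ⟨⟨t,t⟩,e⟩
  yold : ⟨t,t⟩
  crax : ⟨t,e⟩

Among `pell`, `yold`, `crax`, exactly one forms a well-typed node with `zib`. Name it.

pell — combines: pell : ⟨⟨t,t⟩,e⟩ takes zib : ⟨t,t⟩ as argument, giving e.
yold : ⟨t,t⟩ — neither side's domain matches the other.
crax : ⟨t,e⟩ — neither side's domain matches the other.

pell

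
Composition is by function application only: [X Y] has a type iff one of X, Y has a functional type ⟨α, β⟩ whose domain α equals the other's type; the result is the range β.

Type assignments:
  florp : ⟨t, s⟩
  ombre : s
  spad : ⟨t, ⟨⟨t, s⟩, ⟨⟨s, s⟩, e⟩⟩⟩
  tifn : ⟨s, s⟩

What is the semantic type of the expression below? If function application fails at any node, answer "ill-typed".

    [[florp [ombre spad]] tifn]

[ombre spad]: s and ⟨t, ⟨⟨t, s⟩, ⟨⟨s, s⟩, e⟩⟩⟩ cannot combine by function application — type clash.

ill-typed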